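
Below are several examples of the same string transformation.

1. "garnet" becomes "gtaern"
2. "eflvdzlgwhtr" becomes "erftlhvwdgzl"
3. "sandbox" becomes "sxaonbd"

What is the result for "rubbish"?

rhusbib

Looking at the pairs, the operation is to take characters alternately from the front and the back (1st, last, 2nd, 2nd-last, ...).
Applying that to "rubbish" gives "rhusbib".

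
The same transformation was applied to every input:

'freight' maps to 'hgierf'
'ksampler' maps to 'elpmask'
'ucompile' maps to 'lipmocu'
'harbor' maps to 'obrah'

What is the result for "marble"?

The transformation: reverse the string, then delete the first character.
For "marble", step one produces "elbram"; step two turns that into "lbram".

lbram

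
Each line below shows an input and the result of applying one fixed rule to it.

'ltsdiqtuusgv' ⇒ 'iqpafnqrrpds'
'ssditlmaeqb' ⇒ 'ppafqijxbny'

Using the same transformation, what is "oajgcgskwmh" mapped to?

Each output is the input with this applied: shift every letter 3 places backward in the alphabet (wrapping around).
For "oajgcgskwmh" the result is "lxgdzdphtje".

lxgdzdphtje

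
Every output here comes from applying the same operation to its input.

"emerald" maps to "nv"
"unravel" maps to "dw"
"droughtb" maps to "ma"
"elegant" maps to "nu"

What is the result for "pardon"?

yj

Looking at the pairs, the operation is to shift every letter 9 places forward in the alphabet (wrapping around), then keep only the first 2 characters.
"pardon" → "yjamxw" → "yj".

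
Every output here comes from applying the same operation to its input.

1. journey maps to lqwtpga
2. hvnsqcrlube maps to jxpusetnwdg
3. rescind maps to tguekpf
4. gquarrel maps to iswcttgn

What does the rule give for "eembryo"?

The pattern: shift every letter 2 places forward in the alphabet (wrapping around).
"eembryo" → "ggodtaq".

ggodtaq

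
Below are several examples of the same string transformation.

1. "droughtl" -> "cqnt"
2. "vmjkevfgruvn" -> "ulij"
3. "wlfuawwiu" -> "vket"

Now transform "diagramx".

chzf

In each case the input is transformed by: shift every letter 1 place backward in the alphabet (wrapping around), then keep only the first 4 characters.
For "diagramx", step one produces "chzfqzlw"; step two turns that into "chzf".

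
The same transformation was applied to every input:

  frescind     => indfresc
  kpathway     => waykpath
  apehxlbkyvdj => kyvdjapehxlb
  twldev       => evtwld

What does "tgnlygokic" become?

okictgnlyg

Looking at the pairs, the operation is to move the first character to the end, then swap the front and back halves of the string.
"tgnlygokic" → "gnlygokict" → "okictgnlyg".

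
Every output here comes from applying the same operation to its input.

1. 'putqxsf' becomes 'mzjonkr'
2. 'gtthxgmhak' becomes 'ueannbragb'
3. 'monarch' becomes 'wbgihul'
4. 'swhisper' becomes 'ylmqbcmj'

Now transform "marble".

fygulv

What's happening: shift every letter 6 places backward in the alphabet (wrapping around), then move the last 2 characters to the front (rotate right by 2).
"marble" → "gulvfy" → "fygulv".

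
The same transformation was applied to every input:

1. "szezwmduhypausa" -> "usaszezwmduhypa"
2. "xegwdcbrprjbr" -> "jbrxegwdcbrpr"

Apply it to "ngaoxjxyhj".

yhjngaoxjx

The transformation: move the last 3 characters to the front (rotate right by 3).
For "ngaoxjxyhj" the result is "yhjngaoxjx".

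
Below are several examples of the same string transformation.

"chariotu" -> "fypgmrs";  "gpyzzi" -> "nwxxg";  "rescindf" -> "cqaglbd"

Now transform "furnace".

splyac

Looking at the pairs, the operation is to delete the first character, then shift every letter 2 places backward in the alphabet (wrapping around).
Applying both steps to "furnace": "urnace", then "splyac".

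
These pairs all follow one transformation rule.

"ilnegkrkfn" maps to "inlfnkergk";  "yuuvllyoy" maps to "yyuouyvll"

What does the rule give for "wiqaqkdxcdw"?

wwidqcaxqdk

The transformation: take characters alternately from the front and the back (1st, last, 2nd, 2nd-last, ...).
On "wiqaqkdxcdw" that produces "wwidqcaxqdk".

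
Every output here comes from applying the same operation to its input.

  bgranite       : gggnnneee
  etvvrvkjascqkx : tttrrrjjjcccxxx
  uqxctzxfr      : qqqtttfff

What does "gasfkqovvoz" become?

The pattern: keep one character in every 3, starting at position 2 (positions 2nd, 5th, 8th, ...), then repeat every character 3 times.
Working it through for "gasfkqovvoz": intermediate "akvz", final "aaakkkvvvzzz".

aaakkkvvvzzz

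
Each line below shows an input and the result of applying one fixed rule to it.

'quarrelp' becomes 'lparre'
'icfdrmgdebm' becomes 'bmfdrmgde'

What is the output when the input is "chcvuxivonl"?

The transformation: delete the first 2 characters, then move the last 2 characters to the front (rotate right by 2).
Applying both steps to "chcvuxivonl": "cvuxivonl", then "nlcvuxivo".
(Check on "quarrelp": → "arrelp" → "lparre" ✓)

nlcvuxivo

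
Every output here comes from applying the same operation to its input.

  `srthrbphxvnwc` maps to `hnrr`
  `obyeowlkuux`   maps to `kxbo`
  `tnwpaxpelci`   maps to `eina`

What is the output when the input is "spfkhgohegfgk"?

In each case the input is transformed by: keep one character in every 3, starting at position 2 (positions 2nd, 5th, 8th, ...), then swap the front and back halves of the string.
"spfkhgohegfgk" → "phhf" → "hfph".

hfph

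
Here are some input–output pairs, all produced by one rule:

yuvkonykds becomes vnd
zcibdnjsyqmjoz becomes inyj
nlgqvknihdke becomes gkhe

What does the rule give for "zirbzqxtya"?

rqy

Looking at the pairs, the operation is to keep one character in every 3, starting at position 3 (positions 3rd, 6th, 9th, ...).
"zirbzqxtya" → "rqy".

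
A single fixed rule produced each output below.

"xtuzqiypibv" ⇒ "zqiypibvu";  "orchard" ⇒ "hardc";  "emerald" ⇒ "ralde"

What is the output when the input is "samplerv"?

The rule is to delete the first 2 characters, then move the first character to the end.
For "samplerv", step one produces "mplerv"; step two turns that into "plervm".

plervm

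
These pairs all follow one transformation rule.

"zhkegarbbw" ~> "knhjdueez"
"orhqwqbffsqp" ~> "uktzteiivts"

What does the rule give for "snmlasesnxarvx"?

Looking at the pairs, the operation is to shift every letter 3 places forward in the alphabet (wrapping around), then delete the first character.
For "snmlasesnxarvx", step one produces "vqpodvhvqaduya"; step two turns that into "qpodvhvqaduya".

qpodvhvqaduya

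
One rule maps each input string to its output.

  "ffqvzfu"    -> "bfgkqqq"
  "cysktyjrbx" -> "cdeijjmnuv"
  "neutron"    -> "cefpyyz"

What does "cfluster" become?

Rule — shift every letter 11 places forward in the alphabet (wrapping around), then sort the characters into alphabetical order.
On "cfluster": the first step gives "nqwfdepc", and the second then gives "cdefnpqw".

cdefnpqw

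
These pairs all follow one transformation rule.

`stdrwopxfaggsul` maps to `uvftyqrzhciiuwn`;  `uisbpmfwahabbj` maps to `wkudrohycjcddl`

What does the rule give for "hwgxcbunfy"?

What's happening: shift every letter 2 places forward in the alphabet (wrapping around).
Doing the same to "hwgxcbunfy": "jyizedwpha".

jyizedwpha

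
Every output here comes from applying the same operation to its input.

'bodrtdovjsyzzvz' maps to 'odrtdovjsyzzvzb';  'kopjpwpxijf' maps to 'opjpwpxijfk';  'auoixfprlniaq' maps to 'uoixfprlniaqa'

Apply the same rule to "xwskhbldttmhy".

wskhbldttmhyx

Each output is the input with this applied: move the first character to the end.
So "xwskhbldttmhy" becomes "wskhbldttmhyx".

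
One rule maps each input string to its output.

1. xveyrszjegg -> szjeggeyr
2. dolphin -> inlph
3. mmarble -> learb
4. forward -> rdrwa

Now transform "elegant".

ntega

What's happening: delete the first 2 characters, then move the first 3 characters to the end (rotate left by 3).
So "elegant" becomes "ntega".
(Check on "xveyrszjegg": → "eyrszjegg" → "szjeggeyr" ✓)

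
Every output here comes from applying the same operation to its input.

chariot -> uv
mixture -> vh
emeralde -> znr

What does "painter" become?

The rule is to keep one character in every 3, starting at position 2 (positions 2nd, 5th, 8th, ...), then shift every letter 13 places forward in the alphabet (wrapping around) — i.e. ROT13.
Starting from "painter": after the first operation, "at"; after the second, "ng".
(Check on "emeralde": → "mae" → "znr" ✓)

ng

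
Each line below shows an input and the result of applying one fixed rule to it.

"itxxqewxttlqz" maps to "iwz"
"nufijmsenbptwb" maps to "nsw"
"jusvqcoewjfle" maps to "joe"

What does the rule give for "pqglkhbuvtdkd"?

pbd

The rule is to keep every other character starting from the first (positions 1st, 3rd, 5th, ...), then keep one character in every 3, starting at position 1 (positions 1st, 4th, 7th, ...).
Applying that to "pqglkhbuvtdkd" gives "pbd".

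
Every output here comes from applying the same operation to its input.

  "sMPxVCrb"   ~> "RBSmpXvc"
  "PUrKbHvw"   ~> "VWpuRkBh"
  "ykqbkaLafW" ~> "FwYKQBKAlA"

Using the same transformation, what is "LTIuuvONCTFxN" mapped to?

Looking at the pairs, the operation is to move the last 2 characters to the front (rotate right by 2), then flip the case of every letter.
On "LTIuuvONCTFxN": the first step gives "xNLTIuuvONCTF", and the second then gives "XnltiUUVonctf".

XnltiUUVonctf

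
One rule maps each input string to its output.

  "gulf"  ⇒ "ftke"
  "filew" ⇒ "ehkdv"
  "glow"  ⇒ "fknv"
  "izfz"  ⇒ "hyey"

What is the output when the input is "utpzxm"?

tsoywl

The rule is to shift every letter 1 place backward in the alphabet (wrapping around).
On "utpzxm" that produces "tsoywl".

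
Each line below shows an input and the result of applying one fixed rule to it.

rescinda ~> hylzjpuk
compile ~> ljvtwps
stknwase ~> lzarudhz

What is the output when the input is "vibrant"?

In each case the input is transformed by: shift every letter 7 places forward in the alphabet (wrapping around), then move the last character to the front.
Applying both steps to "vibrant": "cpiyhua", then "acpiyhu".

acpiyhu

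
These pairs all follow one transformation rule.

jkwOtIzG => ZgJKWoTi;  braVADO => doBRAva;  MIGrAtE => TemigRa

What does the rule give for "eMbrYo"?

yOEmBR

What's happening: move the last 2 characters to the front (rotate right by 2), then flip the case of every letter.
"eMbrYo" → "YoeMbr" → "yOEmBR".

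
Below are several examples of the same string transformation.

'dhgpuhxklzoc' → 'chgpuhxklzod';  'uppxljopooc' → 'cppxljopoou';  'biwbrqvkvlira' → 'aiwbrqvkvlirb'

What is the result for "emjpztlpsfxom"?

mmjpztlpsfxoe

Each output is the input with this applied: swap the first and last characters.
So "emjpztlpsfxom" becomes "mmjpztlpsfxoe".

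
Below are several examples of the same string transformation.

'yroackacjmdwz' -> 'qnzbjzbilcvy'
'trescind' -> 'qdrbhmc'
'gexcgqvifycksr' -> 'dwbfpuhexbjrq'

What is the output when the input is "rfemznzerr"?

What's happening: shift every letter 1 place backward in the alphabet (wrapping around), then delete the first character.
For "rfemznzerr", step one produces "qedlymydqq"; step two turns that into "edlymydqq".

edlymydqq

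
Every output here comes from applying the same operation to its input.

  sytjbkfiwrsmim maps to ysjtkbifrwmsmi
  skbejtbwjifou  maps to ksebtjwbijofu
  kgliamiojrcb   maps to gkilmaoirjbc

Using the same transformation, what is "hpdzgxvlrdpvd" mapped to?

phzdxglvdrvpd

The transformation: swap each adjacent pair of characters (1↔2, 3↔4, ...).
For "hpdzgxvlrdpvd" the result is "phzdxglvdrvpd".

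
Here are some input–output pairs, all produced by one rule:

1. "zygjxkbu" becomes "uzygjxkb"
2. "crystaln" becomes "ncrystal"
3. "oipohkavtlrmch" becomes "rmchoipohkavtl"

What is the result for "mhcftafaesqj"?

Looking at the pairs, the operation is to swap the front and back halves of the string, then move the first 3 characters to the end (rotate left by 3).
For "mhcftafaesqj", step one produces "faesqjmhcfta"; step two turns that into "sqjmhcftafae".

sqjmhcftafae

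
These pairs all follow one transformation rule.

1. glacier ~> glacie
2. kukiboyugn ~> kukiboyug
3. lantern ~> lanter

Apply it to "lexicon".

lexico

In each case the input is transformed by: delete the last character.
For "lexicon" the result is "lexico".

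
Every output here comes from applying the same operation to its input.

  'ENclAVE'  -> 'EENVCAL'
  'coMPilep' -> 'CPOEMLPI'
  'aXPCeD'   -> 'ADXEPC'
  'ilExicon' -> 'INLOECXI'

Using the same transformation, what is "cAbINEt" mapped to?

CTAEBNI

The rule is to take characters alternately from the front and the back (1st, last, 2nd, 2nd-last, ...), then convert every letter to uppercase.
For "cAbINEt", step one produces "ctAEbNI"; step two turns that into "CTAEBNI".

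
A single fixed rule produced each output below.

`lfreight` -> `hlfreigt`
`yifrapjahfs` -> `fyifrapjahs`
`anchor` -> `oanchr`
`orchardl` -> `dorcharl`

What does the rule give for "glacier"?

eglacir

In each case the input is transformed by: move the last character to the front, then swap the first and last characters.
"glacier" → "rglacie" → "eglacir".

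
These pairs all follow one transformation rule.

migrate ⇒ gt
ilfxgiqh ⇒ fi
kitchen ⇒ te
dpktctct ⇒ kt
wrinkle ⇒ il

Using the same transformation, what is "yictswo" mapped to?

cw

What's happening: keep one character in every 3, starting at position 3 (positions 3rd, 6th, 9th, ...).
"yictswo" → "cw".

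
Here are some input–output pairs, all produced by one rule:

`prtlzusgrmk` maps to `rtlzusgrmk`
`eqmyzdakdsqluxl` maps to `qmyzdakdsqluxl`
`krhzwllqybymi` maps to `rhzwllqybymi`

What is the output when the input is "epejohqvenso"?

pejohqvenso

The transformation: delete the first character.
So "epejohqvenso" becomes "pejohqvenso".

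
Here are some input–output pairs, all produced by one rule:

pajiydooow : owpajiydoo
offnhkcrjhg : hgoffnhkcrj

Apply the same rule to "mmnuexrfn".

fnmmnuexr

The transformation: move the last 2 characters to the front (rotate right by 2).
For "mmnuexrfn" the result is "fnmmnuexr".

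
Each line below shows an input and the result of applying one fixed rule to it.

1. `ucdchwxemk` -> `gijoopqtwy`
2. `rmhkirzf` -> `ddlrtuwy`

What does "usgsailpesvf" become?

The rule is to shift every letter 12 places forward in the alphabet (wrapping around), then sort the characters into alphabetical order.
Starting from "usgsailpesvf": after the first operation, "gesemuxbqehr"; after the second, "beeeghmqrsux".

beeeghmqrsux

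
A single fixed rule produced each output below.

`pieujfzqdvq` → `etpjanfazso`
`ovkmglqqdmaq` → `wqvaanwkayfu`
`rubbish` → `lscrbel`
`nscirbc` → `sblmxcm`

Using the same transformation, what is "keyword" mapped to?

gybnuoi

Looking at the pairs, the operation is to move the first 3 characters to the end (rotate left by 3), then shift every letter 10 places forward in the alphabet (wrapping around).
Working it through for "keyword": intermediate "wordkey", final "gybnuoi".
(Check on "rubbish": → "bishrub" → "lscrbel" ✓)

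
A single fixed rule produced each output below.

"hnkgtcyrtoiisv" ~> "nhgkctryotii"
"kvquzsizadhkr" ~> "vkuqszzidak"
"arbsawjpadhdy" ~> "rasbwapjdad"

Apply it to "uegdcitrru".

eudgicrt

The rule is to swap each adjacent pair of characters (1↔2, 3↔4, ...), then delete the last 2 characters.
Applying that to "uegdcitrru" gives "eudgicrt".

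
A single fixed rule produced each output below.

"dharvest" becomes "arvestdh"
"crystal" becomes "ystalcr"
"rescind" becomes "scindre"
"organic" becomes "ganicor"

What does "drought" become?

In each case the input is transformed by: move the first 2 characters to the end (rotate left by 2).
On "drought" that produces "oughtdr".

oughtdr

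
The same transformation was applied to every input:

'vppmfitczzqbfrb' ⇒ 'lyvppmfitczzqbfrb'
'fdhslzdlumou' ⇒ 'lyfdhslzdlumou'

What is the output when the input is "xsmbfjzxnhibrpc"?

lyxsmbfjzxnhibrpc

Rule — prepend "ly".
"xsmbfjzxnhibrpc" → "lyxsmbfjzxnhibrpc".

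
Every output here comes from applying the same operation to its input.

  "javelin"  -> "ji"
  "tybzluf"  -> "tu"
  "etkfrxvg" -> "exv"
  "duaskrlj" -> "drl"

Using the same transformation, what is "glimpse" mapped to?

gs

The transformation: swap each adjacent pair of characters (1↔2, 3↔4, ...), then keep one character in every 3, starting at position 2 (positions 2nd, 5th, 8th, ...).
On "glimpse": the first step gives "lgmispe", and the second then gives "gs".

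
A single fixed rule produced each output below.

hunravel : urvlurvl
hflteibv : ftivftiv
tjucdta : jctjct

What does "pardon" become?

What's happening: keep every other character starting from the second (positions 2nd, 4th, 6th, ...), then write the whole string twice.
Working it through for "pardon": intermediate "adn", final "adnadn".

adnadn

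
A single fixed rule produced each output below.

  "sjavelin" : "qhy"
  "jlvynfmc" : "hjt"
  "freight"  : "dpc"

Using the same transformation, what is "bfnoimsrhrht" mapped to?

zdl

In each case the input is transformed by: shift every letter 2 places backward in the alphabet (wrapping around), then keep only the first 3 characters.
Working it through for "bfnoimsrhrht": intermediate "zdlmgkqpfpfr", final "zdl".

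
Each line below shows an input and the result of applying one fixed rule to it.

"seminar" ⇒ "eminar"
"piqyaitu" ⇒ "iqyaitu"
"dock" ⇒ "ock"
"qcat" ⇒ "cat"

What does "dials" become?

Rule — delete the first character.
Applying that to "dials" gives "ials".

ials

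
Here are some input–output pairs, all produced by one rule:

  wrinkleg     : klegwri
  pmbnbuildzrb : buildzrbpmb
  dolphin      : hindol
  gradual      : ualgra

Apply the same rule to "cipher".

What's happening: move the first 3 characters to the end (rotate left by 3), then delete the first character.
"cipher" → "hercip" → "ercip".

ercip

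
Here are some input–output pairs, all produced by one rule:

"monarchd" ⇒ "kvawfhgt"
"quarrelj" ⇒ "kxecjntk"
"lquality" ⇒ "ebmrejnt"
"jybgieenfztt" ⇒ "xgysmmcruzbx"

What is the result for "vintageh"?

tzxaobgm

The transformation: swap the front and back halves of the string, then shift every letter 7 places backward in the alphabet (wrapping around).
Applying both steps to "vintageh": "agehvint", then "tzxaobgm".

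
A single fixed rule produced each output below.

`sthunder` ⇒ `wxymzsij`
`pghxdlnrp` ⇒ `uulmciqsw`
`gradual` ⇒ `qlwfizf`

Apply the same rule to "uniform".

rzsnktw

The pattern: move the last character to the front, then shift every letter 5 places forward in the alphabet (wrapping around).
For "uniform", step one produces "munifor"; step two turns that into "rzsnktw".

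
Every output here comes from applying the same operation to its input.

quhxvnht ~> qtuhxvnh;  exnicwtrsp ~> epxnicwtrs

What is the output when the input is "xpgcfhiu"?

What's happening: swap the first and last characters, then move the last character to the front.
On "xpgcfhiu": the first step gives "upgcfhix", and the second then gives "xupgcfhi".
(Check on "exnicwtrsp": → "pxnicwtrse" → "epxnicwtrs" ✓)

xupgcfhi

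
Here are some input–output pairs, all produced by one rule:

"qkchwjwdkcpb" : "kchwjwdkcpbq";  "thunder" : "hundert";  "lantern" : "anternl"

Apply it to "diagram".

Rule — move the first character to the end.
So "diagram" becomes "iagramd".

iagramd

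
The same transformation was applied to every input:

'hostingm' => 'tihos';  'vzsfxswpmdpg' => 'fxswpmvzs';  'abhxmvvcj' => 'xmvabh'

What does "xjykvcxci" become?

The rule is to delete the last 3 characters, then move the first 3 characters to the end (rotate left by 3).
"xjykvcxci" → "xjykvc" → "kvcxjy".

kvcxjy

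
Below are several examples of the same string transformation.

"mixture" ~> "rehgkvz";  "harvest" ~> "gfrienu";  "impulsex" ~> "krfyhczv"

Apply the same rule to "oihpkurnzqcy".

lpdmaehxcuvb

The rule is to reverse the string, then shift every letter 13 places forward in the alphabet (wrapping around) — i.e. ROT13.
Working it through for "oihpkurnzqcy": intermediate "ycqznrukphio", final "lpdmaehxcuvb".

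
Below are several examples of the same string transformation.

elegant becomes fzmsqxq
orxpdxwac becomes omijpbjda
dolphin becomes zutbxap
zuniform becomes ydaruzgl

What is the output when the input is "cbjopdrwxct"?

The transformation: shift every letter 12 places forward in the alphabet (wrapping around), then reverse the string.
For "cbjopdrwxct", step one produces "onvabpdijof"; step two turns that into "fojidpbavno".

fojidpbavno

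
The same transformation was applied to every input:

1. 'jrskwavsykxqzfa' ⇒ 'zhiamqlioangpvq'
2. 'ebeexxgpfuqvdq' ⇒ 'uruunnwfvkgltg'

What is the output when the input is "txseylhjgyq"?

jniuobxzwog

Rule — shift every letter 10 places backward in the alphabet (wrapping around).
So "txseylhjgyq" becomes "jniuobxzwog".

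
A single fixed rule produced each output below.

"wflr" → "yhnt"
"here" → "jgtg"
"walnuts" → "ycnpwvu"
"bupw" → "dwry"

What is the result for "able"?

The rule is to shift every letter 2 places forward in the alphabet (wrapping around).
Applying that to "able" gives "cdng".

cdng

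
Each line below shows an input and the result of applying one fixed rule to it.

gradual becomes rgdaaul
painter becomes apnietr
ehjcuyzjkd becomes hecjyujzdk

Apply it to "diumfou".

Rule — swap each adjacent pair of characters (1↔2, 3↔4, ...).
Doing the same to "diumfou": "idmuofu".

idmuofu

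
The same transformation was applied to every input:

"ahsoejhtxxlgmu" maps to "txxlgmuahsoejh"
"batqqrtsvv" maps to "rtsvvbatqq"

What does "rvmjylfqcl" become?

lfqclrvmjy

Looking at the pairs, the operation is to swap the front and back halves of the string.
Applying that to "rvmjylfqcl" gives "lfqclrvmjy".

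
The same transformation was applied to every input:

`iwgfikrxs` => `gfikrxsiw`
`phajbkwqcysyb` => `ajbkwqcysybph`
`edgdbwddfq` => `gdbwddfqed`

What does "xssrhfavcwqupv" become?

srhfavcwqupvxs

The pattern: move the first 2 characters to the end (rotate left by 2).
On "xssrhfavcwqupv" that produces "srhfavcwqupvxs".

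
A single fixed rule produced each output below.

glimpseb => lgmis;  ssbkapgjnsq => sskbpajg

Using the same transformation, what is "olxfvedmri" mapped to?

What's happening: swap each adjacent pair of characters (1↔2, 3↔4, ...), then delete the last 3 characters.
Applying that to "olxfvedmri" gives "lofxevm".

lofxevm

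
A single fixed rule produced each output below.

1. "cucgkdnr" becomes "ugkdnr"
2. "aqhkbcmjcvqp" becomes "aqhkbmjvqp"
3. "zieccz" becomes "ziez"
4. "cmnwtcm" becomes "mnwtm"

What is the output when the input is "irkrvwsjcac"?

irkrvwsja

Rule — remove every "c".
For "irkrvwsjcac" the result is "irkrvwsja".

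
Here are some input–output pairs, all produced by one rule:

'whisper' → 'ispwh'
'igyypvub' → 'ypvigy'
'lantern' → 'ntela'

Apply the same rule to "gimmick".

mmigi

Each output is the input with this applied: delete the last 2 characters, then move the last 3 characters to the front (rotate right by 3).
Starting from "gimmick": after the first operation, "gimmi"; after the second, "mmigi".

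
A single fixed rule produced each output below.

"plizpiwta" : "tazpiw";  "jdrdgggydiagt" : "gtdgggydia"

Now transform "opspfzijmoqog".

What's happening: delete the first 3 characters, then move the last 2 characters to the front (rotate right by 2).
Starting from "opspfzijmoqog": after the first operation, "pfzijmoqog"; after the second, "ogpfzijmoq".

ogpfzijmoq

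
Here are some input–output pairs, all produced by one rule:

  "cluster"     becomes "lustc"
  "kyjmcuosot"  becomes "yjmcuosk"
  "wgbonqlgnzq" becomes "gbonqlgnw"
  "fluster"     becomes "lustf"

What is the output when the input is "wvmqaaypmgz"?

vmqaaypmw

What's happening: delete the last 2 characters, then move the first character to the end.
"wvmqaaypmgz" → "wvmqaaypm" → "vmqaaypmw".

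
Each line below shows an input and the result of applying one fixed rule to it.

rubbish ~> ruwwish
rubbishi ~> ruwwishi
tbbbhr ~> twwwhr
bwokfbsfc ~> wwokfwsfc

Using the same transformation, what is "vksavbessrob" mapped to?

vksavwessrow

In each case the input is transformed by: replace every "b" with "w".
On "vksavbessrob" that produces "vksavwessrow".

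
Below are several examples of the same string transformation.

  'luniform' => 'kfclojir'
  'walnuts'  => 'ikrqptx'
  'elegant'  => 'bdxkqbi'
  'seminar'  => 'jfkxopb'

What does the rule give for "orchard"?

zexoalo

What's happening: move the first 2 characters to the end (rotate left by 2), then shift every letter 3 places backward in the alphabet (wrapping around).
Applying that to "orchard" gives "zexoalo".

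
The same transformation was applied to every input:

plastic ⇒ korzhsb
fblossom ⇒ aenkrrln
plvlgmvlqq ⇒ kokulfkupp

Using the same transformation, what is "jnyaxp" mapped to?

The pattern: shift every letter 1 place backward in the alphabet (wrapping around), then swap each adjacent pair of characters (1↔2, 3↔4, ...).
So "jnyaxp" becomes "mizxow".

mizxow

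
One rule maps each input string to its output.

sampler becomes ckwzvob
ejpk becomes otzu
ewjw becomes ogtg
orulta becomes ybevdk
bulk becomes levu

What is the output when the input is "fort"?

The pattern: shift every letter 10 places forward in the alphabet (wrapping around).
"fort" → "pybd".

pybd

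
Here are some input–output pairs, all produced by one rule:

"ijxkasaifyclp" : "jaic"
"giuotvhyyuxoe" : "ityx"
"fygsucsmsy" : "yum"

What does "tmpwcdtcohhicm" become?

Each output is the input with this applied: keep one character in every 3, starting at position 2 (positions 2nd, 5th, 8th, ...).
On "tmpwcdtcohhicm" that produces "mcchm".

mcchm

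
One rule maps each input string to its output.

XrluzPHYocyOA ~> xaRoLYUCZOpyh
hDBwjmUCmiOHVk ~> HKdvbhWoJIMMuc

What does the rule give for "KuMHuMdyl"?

kLUYmDhmU

The rule is to flip the case of every letter, then take characters alternately from the front and the back (1st, last, 2nd, 2nd-last, ...).
Applying both steps to "KuMHuMdyl": "kUmhUmDYL", then "kLUYmDhmU".
(Check on "hDBwjmUCmiOHVk": → "HdbWJMucMIohvK" → "HKdvbhWoJIMMuc" ✓)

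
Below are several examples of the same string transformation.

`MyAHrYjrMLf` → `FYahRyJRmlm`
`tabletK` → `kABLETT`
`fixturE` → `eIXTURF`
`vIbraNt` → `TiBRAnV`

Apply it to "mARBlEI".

Rule — flip the case of every letter, then swap the first and last characters.
Starting from "mARBlEI": after the first operation, "MarbLei"; after the second, "iarbLeM".
(Check on "tabletK": → "TABLETk" → "kABLETT" ✓)

iarbLeM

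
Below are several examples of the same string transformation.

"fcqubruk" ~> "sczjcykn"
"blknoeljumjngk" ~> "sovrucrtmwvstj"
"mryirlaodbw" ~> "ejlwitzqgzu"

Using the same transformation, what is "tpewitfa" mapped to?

What's happening: reverse the string, then shift every letter 8 places forward in the alphabet (wrapping around).
Working it through for "tpewitfa": intermediate "aftiwept", final "inbqemxb".

inbqemxb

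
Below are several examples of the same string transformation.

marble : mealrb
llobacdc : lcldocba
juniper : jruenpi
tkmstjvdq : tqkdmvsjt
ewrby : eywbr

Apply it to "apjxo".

The transformation: take characters alternately from the front and the back (1st, last, 2nd, 2nd-last, ...).
For "apjxo" the result is "aopxj".

aopxj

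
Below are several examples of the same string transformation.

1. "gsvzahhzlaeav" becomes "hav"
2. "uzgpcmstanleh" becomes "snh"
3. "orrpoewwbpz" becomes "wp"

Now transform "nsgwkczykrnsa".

zra

Each output is the input with this applied: keep one character in every 3, starting at position 1 (positions 1st, 4th, 7th, ...), then delete the first 2 characters.
"nsgwkczykrnsa" → "zra".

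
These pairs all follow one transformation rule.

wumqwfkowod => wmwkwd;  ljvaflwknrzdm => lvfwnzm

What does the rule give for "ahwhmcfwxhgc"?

Each output is the input with this applied: keep every other character starting from the first (positions 1st, 3rd, 5th, ...).
On "ahwhmcfwxhgc" that produces "awmfxg".

awmfxg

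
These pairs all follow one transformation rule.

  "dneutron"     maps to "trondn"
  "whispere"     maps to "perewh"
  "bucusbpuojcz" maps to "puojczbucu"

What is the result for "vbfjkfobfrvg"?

Each output is the input with this applied: swap the front and back halves of the string, then delete the last 2 characters.
Starting from "vbfjkfobfrvg": after the first operation, "obfrvgvbfjkf"; after the second, "obfrvgvbfj".

obfrvgvbfj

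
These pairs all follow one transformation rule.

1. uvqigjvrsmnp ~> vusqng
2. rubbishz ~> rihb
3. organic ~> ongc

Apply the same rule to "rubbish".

rihb

Looking at the pairs, the operation is to keep every other character starting from the first (positions 1st, 3rd, 5th, ...), then sort the characters into reverse alphabetical order.
Working it through for "rubbish": intermediate "rbih", final "rihb".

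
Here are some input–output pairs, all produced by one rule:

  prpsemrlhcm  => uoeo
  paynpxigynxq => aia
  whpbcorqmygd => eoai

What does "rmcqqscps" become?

The transformation: shift every letter 2 places forward in the alphabet (wrapping around), then keep only the vowels.
Applying both steps to "rmcqqscps": "toessueru", then "oeueu".

oeueu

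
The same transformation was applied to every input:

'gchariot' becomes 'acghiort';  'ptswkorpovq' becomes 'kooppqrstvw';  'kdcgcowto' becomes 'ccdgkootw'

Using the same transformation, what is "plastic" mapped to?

Looking at the pairs, the operation is to sort the characters into alphabetical order.
Applying that to "plastic" gives "acilpst".

acilpst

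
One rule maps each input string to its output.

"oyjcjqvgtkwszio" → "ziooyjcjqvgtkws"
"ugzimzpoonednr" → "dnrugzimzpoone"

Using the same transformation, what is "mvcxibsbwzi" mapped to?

wzimvcxibsb

The pattern: move the last 3 characters to the front (rotate right by 3).
For "mvcxibsbwzi" the result is "wzimvcxibsb".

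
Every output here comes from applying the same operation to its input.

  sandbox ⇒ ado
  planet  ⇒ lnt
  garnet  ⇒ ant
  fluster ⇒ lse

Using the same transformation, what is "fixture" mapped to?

itr

In each case the input is transformed by: keep every other character starting from the second (positions 2nd, 4th, 6th, ...).
Doing the same to "fixture": "itr".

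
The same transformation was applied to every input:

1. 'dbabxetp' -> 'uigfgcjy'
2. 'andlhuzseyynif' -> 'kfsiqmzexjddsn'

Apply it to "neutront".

The transformation: shift every letter 5 places forward in the alphabet (wrapping around), then move the last character to the front.
For "neutront", step one produces "sjzywtsy"; step two turns that into "ysjzywts".

ysjzywts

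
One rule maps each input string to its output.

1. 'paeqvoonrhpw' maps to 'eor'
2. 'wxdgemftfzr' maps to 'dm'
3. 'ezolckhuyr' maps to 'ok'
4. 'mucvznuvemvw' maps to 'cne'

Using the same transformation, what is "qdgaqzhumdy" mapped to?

gz

What's happening: delete the last 3 characters, then keep one character in every 3, starting at position 3 (positions 3rd, 6th, 9th, ...).
Applying both steps to "qdgaqzhumdy": "qdgaqzhu", then "gz".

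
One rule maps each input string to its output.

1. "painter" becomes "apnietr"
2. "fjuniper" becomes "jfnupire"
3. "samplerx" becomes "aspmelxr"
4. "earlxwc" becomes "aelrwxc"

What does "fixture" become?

iftxrue

The transformation: swap each adjacent pair of characters (1↔2, 3↔4, ...).
For "fixture" the result is "iftxrue".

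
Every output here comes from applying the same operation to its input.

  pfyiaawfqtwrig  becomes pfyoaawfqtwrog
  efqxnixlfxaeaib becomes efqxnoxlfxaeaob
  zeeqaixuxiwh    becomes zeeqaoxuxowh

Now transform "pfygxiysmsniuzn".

The rule is to replace every "i" with "o".
So "pfygxiysmsniuzn" becomes "pfygxoysmsnouzn".

pfygxoysmsnouzn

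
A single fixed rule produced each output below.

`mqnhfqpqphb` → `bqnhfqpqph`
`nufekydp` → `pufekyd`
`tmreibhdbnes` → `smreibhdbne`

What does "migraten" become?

nigrate

The rule is to swap the first and last characters, then delete the last character.
Starting from "migraten": after the first operation, "nigratem"; after the second, "nigrate".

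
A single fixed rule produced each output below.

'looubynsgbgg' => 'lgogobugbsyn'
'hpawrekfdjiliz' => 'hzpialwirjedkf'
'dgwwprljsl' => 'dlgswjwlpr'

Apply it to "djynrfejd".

The rule is to take characters alternately from the front and the back (1st, last, 2nd, 2nd-last, ...).
"djynrfejd" → "ddjjyenfr".

ddjjyenfr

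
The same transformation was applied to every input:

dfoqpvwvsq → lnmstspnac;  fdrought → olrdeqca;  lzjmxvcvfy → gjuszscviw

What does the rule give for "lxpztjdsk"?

mwqgaphiu

Rule — move the first 2 characters to the end (rotate left by 2), then shift every letter 3 places backward in the alphabet (wrapping around).
Applying both steps to "lxpztjdsk": "pztjdsklx", then "mwqgaphiu".
(Check on "fdrought": → "roughtfd" → "olrdeqca" ✓)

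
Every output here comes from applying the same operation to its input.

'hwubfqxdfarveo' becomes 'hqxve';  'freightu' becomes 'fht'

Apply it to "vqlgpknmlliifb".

vknif

The pattern: swap each adjacent pair of characters (1↔2, 3↔4, ...), then keep one character in every 3, starting at position 2 (positions 2nd, 5th, 8th, ...).
On "vqlgpknmlliifb": the first step gives "qvglkpmnlliibf", and the second then gives "vknif".
(Check on "hwubfqxdfarveo": → "whbuqfdxafvroe" → "hqxve" ✓)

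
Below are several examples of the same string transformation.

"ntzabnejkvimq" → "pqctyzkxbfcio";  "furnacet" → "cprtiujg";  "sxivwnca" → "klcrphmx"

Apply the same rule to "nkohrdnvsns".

wgsckhchczd

Each output is the input with this applied: move the first 3 characters to the end (rotate left by 3), then shift every letter 11 places backward in the alphabet (wrapping around).
Working it through for "nkohrdnvsns": intermediate "hrdnvsnsnko", final "wgsckhchczd".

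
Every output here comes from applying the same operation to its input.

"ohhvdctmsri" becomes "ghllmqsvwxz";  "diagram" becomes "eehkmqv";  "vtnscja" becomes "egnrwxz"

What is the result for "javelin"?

The pattern: sort the characters into alphabetical order, then shift every letter 4 places forward in the alphabet (wrapping around).
"javelin" → "eimnprz".

eimnprz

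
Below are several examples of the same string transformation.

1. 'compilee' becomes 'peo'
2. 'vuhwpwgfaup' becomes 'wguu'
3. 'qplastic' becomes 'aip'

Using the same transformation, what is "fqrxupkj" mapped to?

xkq

In each case the input is transformed by: move the first 2 characters to the end (rotate left by 2), then keep one character in every 3, starting at position 2 (positions 2nd, 5th, 8th, ...).
Applying both steps to "fqrxupkj": "rxupkjfq", then "xkq".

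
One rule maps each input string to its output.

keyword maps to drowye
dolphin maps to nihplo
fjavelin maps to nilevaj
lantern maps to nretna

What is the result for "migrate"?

What's happening: reverse the string, then delete the last character.
Starting from "migrate": after the first operation, "etargim"; after the second, "etargi".
(Check on "lantern": → "nretnal" → "nretna" ✓)

etargi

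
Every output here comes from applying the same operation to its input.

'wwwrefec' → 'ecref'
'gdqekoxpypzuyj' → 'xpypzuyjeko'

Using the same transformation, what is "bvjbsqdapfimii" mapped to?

The rule is to delete the first 3 characters, then move the first 3 characters to the end (rotate left by 3).
Starting from "bvjbsqdapfimii": after the first operation, "bsqdapfimii"; after the second, "dapfimiibsq".

dapfimiibsq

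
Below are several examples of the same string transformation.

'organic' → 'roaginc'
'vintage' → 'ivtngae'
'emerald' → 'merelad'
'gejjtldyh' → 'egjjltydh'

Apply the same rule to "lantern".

altnren

Looking at the pairs, the operation is to swap each adjacent pair of characters (1↔2, 3↔4, ...).
So "lantern" becomes "altnren".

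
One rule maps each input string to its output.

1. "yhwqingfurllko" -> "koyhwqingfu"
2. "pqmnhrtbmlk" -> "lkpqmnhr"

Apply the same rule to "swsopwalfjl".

jlswsopw

The pattern: move the last 2 characters to the front (rotate right by 2), then delete the last 3 characters.
"swsopwalfjl" → "jlswsopwalf" → "jlswsopw".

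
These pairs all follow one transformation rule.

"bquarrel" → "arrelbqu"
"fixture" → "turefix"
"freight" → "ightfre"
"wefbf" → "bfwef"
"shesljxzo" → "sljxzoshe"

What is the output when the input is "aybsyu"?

syuayb

The rule is to move the first 3 characters to the end (rotate left by 3).
Applying that to "aybsyu" gives "syuayb".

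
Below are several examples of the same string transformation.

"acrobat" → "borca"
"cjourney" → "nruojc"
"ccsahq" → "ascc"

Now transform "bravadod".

davarb

In each case the input is transformed by: reverse the string, then delete the first 2 characters.
Working it through for "bravadod": intermediate "dodavarb", final "davarb".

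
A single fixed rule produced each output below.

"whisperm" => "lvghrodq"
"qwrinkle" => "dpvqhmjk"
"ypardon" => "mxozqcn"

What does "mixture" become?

dlhwstq

The rule is to shift every letter 1 place backward in the alphabet (wrapping around), then move the last character to the front.
Working it through for "mixture": intermediate "lhwstqd", final "dlhwstq".
(Check on "qwrinkle": → "pvqhmjkd" → "dpvqhmjk" ✓)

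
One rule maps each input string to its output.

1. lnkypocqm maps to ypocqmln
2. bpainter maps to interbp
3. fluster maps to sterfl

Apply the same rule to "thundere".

ndereth

Looking at the pairs, the operation is to move the first 2 characters to the end (rotate left by 2), then delete the first character.
On "thundere" that produces "ndereth".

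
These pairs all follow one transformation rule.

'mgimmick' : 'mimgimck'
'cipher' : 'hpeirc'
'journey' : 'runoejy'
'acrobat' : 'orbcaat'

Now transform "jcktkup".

Each output is the input with this applied: move the first 3 characters to the end (rotate left by 3), then take characters alternately from the front and the back (1st, last, 2nd, 2nd-last, ...).
Starting from "jcktkup": after the first operation, "tkupjck"; after the second, "tkkcujp".

tkkcujp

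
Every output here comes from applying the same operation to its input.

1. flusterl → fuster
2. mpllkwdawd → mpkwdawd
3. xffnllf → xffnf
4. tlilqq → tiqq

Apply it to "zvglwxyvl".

zvgwxyv

Looking at the pairs, the operation is to remove every "l".
Doing the same to "zvglwxyvl": "zvgwxyv".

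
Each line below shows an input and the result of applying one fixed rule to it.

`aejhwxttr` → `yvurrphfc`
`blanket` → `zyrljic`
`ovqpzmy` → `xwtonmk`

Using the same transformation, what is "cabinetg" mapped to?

The rule is to shift every letter 2 places backward in the alphabet (wrapping around), then sort the characters into reverse alphabetical order.
"cabinetg" → "ayzglcre" → "zyrlgeca".

zyrlgeca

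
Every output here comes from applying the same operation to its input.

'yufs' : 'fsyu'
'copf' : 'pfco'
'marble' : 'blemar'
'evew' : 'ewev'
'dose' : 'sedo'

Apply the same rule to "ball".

llba

Looking at the pairs, the operation is to swap the front and back halves of the string.
"ball" → "llba".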